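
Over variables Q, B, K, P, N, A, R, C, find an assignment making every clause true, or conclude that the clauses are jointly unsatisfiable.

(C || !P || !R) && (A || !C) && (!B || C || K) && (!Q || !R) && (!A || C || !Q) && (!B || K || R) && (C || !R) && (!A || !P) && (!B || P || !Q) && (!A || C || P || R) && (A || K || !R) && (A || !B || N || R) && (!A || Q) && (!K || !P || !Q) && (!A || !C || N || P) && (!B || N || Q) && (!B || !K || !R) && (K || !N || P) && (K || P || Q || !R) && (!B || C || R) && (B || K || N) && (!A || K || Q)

Set Q = False.
  then (!A || Q) forces A = False.
  then (A || !C) forces C = False.
  then (C || !R) forces R = False.
  then (!B || C || R) forces B = False.
Set K = True.
Set P = True.
Set N = False.
All clauses satisfied.

Q = False; B = False; K = True; P = True; N = False; A = False; R = False; C = False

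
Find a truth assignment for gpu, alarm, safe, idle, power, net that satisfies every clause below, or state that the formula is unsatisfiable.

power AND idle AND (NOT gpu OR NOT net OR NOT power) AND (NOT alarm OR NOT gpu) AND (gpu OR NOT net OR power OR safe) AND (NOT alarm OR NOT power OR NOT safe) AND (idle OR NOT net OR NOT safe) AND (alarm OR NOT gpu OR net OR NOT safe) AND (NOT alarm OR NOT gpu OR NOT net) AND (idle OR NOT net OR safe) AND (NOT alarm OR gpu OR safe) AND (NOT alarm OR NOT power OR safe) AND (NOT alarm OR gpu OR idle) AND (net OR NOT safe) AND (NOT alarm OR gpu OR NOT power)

gpu=F, alarm=F, safe=F, idle=T, power=T, net=T

Unit clause (power) forces power = True.
Unit clause (idle) forces idle = True.
Set gpu = False.
  then (NOT alarm OR gpu OR NOT power) forces alarm = False.
Set safe = False.
Set net = True.
All clauses satisfied.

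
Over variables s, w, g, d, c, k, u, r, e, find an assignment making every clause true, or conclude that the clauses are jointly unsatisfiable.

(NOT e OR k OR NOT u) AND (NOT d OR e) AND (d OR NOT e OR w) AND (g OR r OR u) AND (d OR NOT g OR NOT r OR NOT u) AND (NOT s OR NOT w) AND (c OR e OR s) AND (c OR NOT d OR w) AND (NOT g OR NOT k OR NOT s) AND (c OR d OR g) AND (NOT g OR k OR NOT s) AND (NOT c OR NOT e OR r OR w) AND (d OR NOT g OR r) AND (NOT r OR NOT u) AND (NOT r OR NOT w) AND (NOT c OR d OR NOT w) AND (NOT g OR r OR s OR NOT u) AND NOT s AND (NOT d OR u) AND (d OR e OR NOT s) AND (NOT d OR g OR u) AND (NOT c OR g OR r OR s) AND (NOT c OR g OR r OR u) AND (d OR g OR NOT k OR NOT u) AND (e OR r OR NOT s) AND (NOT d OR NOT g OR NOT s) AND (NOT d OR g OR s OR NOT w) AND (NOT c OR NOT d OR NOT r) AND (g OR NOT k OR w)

s = False, w = False, g = True, d = False, c = True, k = False, u = False, r = True, e = False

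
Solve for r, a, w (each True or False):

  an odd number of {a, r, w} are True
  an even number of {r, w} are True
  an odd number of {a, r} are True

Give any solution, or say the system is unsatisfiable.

r = False; a = True; w = False

{a, r, w}: 1 true → odd ✓
{r, w}: 0 true → even ✓
{a, r}: 1 true → odd ✓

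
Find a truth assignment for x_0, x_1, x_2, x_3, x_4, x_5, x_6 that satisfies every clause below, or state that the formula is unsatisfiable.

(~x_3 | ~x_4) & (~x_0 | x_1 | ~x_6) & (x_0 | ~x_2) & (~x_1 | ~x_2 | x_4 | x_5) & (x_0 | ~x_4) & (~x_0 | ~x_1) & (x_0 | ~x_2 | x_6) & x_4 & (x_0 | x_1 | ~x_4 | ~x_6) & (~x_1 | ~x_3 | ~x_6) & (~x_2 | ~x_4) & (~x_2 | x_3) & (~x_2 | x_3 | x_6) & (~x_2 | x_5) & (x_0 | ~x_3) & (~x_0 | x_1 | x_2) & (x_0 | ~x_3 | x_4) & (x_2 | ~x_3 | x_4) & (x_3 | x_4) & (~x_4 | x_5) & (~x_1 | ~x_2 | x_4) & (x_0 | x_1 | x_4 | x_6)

Unsatisfiable

Case x_4 = True:
  (~x_3 | ~x_4) forces x_3 = False.
  (x_0 | ~x_4) forces x_0 = True.
  (~x_0 | ~x_1) forces x_1 = False.
  (~x_0 | x_1 | ~x_6) forces x_6 = False.
  (~x_2 | ~x_4) forces x_2 = False.
  Clause (~x_0 | x_1 | x_2) is falsified — contradiction.
Case x_4 = False:
  Clause (x_4) is falsified — contradiction.
Both cases fail, so the formula is unsatisfiable.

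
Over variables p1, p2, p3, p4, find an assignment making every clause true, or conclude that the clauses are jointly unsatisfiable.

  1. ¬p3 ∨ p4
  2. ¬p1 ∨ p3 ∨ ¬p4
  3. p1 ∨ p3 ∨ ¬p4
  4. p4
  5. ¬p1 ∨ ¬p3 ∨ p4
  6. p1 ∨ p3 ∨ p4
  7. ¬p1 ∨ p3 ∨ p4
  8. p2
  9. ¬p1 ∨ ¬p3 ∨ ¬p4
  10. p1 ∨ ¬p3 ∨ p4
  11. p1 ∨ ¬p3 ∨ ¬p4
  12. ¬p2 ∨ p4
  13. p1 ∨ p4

No satisfying assignment exists.

Case p1 = True:
  (p4) forces p4 = True.
  (¬p1 ∨ p3 ∨ ¬p4) forces p3 = True.
  Clause (¬p1 ∨ ¬p3 ∨ ¬p4) is falsified — contradiction.
Case p1 = False:
  (p4) forces p4 = True.
  (p1 ∨ p3 ∨ ¬p4) forces p3 = True.
  Clause (p1 ∨ ¬p3 ∨ ¬p4) is falsified — contradiction.
Both cases fail, so the formula is unsatisfiable.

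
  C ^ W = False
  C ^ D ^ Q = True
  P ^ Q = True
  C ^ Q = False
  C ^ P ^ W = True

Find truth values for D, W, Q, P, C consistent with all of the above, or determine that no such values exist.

D = True, W = False, Q = False, P = True, C = False

C ^ W = F ^ F = False ✓
C ^ D ^ Q = F ^ T ^ F = True ✓
P ^ Q = T ^ F = True ✓
C ^ Q = F ^ F = False ✓
C ^ P ^ W = F ^ T ^ F = True ✓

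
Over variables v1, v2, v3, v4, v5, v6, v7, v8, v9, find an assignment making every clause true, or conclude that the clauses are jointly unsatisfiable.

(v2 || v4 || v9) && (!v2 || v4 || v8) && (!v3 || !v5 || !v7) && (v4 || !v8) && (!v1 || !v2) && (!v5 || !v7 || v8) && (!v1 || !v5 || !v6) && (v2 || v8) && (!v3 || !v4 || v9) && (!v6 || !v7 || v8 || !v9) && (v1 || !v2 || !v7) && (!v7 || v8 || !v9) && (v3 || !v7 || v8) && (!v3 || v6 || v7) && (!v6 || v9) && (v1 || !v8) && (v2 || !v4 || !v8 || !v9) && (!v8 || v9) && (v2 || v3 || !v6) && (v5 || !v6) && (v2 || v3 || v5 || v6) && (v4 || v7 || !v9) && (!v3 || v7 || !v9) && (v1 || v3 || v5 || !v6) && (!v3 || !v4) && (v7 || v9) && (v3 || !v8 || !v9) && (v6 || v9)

v1 = False; v2 = True; v3 = False; v4 = True; v5 = True; v6 = True; v7 = False; v8 = False; v9 = True

Try v1 = True:
  (!v1 || !v2) forces v2 = False.
  (v2 || v8) forces v8 = True.
  (v4 || !v8) forces v4 = True.
  (v2 || !v4 || !v8 || !v9) forces v9 = False.
  clause (!v8 || v9) is falsified — backtrack.
So v1 = False.
  then (v1 || !v8) forces v8 = False.
  then (v2 || v8) forces v2 = True.
  then (v1 || !v2 || !v7) forces v7 = False.
  then (v7 || v9) forces v9 = True.
  then (!v2 || v4 || v8) forces v4 = True.
  then (!v3 || v7 || !v9) forces v3 = False.
Set v5 = True.
Set v6 = True.
All clauses satisfied.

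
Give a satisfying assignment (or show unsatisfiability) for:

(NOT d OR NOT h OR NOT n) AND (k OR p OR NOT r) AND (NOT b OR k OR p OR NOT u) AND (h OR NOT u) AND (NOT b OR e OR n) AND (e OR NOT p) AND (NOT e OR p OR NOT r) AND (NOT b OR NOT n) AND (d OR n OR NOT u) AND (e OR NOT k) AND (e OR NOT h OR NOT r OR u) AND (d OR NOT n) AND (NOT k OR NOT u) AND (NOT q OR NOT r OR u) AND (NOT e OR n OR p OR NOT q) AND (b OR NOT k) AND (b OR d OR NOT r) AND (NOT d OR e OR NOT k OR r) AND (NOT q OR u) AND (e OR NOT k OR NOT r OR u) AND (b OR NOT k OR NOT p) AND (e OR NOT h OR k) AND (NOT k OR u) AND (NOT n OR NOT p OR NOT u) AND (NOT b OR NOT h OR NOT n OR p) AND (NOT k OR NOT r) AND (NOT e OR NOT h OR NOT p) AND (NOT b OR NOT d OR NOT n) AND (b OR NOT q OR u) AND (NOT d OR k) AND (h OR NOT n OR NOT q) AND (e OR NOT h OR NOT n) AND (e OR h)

Set b = False.
  then (b OR NOT k) forces k = False.
  then (NOT d OR k) forces d = False.
  then (d OR NOT n) forces n = False.
  then (b OR d OR NOT r) forces r = False.
  then (d OR n OR NOT u) forces u = False.
  then (NOT q OR u) forces q = False.
Set p = False.
Set h = True.
  then (e OR NOT h OR k) forces e = True.
All clauses satisfied.

b: False, n: False, k: False, p: False, h: True, r: False, q: False, e: True, u: False, d: False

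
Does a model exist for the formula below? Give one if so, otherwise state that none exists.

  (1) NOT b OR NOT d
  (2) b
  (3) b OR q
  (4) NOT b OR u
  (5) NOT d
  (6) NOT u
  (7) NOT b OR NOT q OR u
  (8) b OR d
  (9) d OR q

The formula is unsatisfiable.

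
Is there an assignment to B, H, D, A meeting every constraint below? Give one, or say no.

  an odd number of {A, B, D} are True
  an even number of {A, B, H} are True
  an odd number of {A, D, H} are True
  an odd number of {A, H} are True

B: True, H: True, D: False, A: False

{A, B, D}: 1 true → odd ✓
{A, B, H}: 2 true → even ✓
{A, D, H}: 1 true → odd ✓
{A, H}: 1 true → odd ✓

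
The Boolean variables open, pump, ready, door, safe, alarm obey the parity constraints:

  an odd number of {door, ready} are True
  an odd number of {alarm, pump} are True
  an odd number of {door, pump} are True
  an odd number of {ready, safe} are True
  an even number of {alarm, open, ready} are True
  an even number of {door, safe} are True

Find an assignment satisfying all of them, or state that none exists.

open: True, pump: True, ready: True, door: False, safe: False, alarm: False

{door, ready}: 1 true → odd ✓
{alarm, pump}: 1 true → odd ✓
{door, pump}: 1 true → odd ✓
{ready, safe}: 1 true → odd ✓
{alarm, open, ready}: 2 true → even ✓
{door, safe}: 0 true → even ✓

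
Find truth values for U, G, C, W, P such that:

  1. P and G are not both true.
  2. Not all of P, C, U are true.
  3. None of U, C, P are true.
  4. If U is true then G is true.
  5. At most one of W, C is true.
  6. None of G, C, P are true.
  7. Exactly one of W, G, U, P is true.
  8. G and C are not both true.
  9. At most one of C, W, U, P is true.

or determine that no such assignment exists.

U = False; G = False; C = False; W = True; P = False

  (1) P=F, G=F — not both ✓
  (2) {P, C, U}: 0/3 true — not all ✓
  (3) {U, C, P}: 0 true — none ✓
  (4) U=F ⇒ G: vacuous ✓
  (5) {W, C}: 1 true — at most one ✓
  (6) {G, C, P}: 0 true — none ✓
  (7) {W, G, U, P}: 1 true — exactly one ✓
  (8) G=F, C=F — not both ✓
  (9) {C, W, U, P}: 1 true — at most one ✓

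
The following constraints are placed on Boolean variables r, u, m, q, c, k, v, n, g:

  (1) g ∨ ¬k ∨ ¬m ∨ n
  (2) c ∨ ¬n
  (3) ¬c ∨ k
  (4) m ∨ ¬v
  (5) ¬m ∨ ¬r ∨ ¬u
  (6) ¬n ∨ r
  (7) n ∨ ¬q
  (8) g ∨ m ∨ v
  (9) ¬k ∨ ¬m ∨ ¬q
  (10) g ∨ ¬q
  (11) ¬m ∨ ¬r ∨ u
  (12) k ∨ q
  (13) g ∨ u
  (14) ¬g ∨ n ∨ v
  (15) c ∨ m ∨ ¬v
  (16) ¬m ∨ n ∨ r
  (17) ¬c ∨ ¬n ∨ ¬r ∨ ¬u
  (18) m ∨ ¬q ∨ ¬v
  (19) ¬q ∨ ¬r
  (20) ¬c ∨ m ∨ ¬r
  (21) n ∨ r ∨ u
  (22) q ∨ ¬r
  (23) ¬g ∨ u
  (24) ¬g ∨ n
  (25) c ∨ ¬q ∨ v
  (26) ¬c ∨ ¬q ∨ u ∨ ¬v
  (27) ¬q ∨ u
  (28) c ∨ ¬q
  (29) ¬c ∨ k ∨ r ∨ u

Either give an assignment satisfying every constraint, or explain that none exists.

Unsatisfiable — no assignment works.

Case r = True:
  (¬q ∨ ¬r) forces q = False.
  Clause (q ∨ ¬r) is falsified — contradiction.
Case r = False:
  (¬n ∨ r) forces n = False.
  (n ∨ ¬q) forces q = False.
  (k ∨ q) forces k = True.
  (¬m ∨ n ∨ r) forces m = False.
  (m ∨ ¬v) forces v = False.
  (g ∨ m ∨ v) forces g = True.
  Clause (¬g ∨ n ∨ v) is falsified — contradiction.
Both cases fail, so the formula is unsatisfiable.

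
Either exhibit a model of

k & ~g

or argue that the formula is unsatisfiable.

k = True, g = False

  ~g = True
Both conjuncts True, so the formula holds.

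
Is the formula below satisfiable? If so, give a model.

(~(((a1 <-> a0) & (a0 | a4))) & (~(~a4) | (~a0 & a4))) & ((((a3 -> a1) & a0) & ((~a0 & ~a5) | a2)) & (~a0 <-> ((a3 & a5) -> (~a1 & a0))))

No satisfying assignment exists.

Case a0 = True: the formula simplifies to (~a1 & ~(~a4)) & (((a3 -> a1) & a2) & ~(((a3 & a5) -> ~a1))).
  a1 = True: the conjunct ~a1 is False.
  a1 = False: the conjunct ~(((a3 & a5) -> ~a1)) becomes ~(((a3 & a5) -> True)) = False.
Case a0 = False: the conjunct a0 is False.
Both cases fail — unsatisfiable.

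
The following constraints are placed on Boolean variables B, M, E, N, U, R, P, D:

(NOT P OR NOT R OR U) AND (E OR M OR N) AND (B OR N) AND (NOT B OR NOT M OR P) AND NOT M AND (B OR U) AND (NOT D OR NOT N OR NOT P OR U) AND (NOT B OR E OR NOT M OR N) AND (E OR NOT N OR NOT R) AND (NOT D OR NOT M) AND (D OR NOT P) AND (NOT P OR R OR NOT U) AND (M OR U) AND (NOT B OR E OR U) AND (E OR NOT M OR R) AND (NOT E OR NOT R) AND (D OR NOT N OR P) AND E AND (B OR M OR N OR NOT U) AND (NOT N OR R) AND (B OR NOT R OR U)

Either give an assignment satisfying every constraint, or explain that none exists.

Unit clause (NOT M) forces M = False.
In (M OR U) only U is left, so U = True.
Unit clause (E) forces E = True.
In (NOT E OR NOT R) only NOT R is left, so R = False.
In (NOT N OR R) only NOT N is left, so N = False.
In (B OR N) only B is left, so B = True.
In (NOT P OR R OR NOT U) only NOT P is left, so P = False.
Set D = True.
All clauses satisfied.

B: True, M: False, E: True, N: False, U: True, R: False, P: False, D: True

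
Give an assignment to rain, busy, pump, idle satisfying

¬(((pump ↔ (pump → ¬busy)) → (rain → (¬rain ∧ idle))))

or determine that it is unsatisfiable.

rain: True, busy: False, pump: True, idle: False

  ¬(((pump ↔ (pump → ¬busy)) → (rain → (¬rain ∧ idle)))) = True
    (pump ↔ (pump → ¬busy)) → (rain → (¬rain ∧ idle)) = False
      pump ↔ (pump → ¬busy) = True
        pump → ¬busy = True
          ¬busy = True
      rain → (¬rain ∧ idle) = False
        ¬rain ∧ idle = False
          ¬rain = False
The formula evaluates to True.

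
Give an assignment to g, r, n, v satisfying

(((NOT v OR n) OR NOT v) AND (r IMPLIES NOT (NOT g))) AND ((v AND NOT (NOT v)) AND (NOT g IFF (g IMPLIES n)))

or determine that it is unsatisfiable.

g = False; r = False; n = True; v = True

  ((NOT v OR n) OR NOT v) AND (r IMPLIES NOT (NOT g)) = True
    (NOT v OR n) OR NOT v = True
      NOT v OR n = True
        NOT v = False
      NOT v = False
    r IMPLIES NOT (NOT g) = True
      NOT (NOT g) = False
        NOT g = True
  (v AND NOT (NOT v)) AND (NOT g IFF (g IMPLIES n)) = True
    v AND NOT (NOT v) = True
      NOT (NOT v) = True
        NOT v = False
    NOT g IFF (g IMPLIES n) = True
      NOT g = True
      g IMPLIES n = True
Both conjuncts True, so the formula holds.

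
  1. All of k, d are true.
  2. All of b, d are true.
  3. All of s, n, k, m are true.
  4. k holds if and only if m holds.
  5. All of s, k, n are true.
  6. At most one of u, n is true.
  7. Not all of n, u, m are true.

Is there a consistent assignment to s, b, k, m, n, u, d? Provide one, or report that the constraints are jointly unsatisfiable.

s=T; b=T; k=T; m=T; n=T; u=F; d=T

  (1) {k, d}: all 2 true ✓
  (2) {b, d}: all 2 true ✓
  (3) {s, n, k, m}: all 4 true ✓
  (4) k=T, m=T — same ✓
  (5) {s, k, n}: all 3 true ✓
  (6) {u, n}: 1 true — at most one ✓
  (7) {n, u, m}: 2/3 true — not all ✓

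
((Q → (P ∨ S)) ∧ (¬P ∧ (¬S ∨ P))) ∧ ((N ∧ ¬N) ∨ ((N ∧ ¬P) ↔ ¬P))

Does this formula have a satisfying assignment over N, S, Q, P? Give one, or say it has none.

N=T, S=F, Q=F, P=F

  (Q → (P ∨ S)) ∧ (¬P ∧ (¬S ∨ P)) = True
    Q → (P ∨ S) = True
      P ∨ S = False
    ¬P ∧ (¬S ∨ P) = True
      ¬P = True
      ¬S ∨ P = True
        ¬S = True
  (N ∧ ¬N) ∨ ((N ∧ ¬P) ↔ ¬P) = True
    N ∧ ¬N = False
      ¬N = False
    (N ∧ ¬P) ↔ ¬P = True
      N ∧ ¬P = True
        ¬P = True
      ¬P = True
Both conjuncts True, so the formula holds.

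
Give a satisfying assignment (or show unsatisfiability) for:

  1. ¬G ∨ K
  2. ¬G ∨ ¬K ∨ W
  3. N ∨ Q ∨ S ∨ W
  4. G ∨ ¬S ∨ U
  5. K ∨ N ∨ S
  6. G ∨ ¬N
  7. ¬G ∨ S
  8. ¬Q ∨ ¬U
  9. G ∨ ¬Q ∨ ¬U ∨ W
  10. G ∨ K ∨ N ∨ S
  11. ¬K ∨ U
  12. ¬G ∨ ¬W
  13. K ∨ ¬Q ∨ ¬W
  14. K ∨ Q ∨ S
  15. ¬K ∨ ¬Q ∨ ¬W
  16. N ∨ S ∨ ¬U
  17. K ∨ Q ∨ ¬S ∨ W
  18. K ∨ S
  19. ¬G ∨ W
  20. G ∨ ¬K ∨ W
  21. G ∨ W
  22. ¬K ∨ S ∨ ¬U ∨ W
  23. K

N = False; G = False; W = True; Q = False; U = True; K = True; S = True

Unit clause (K) forces K = True.
In (¬K ∨ U) only U is left, so U = True.
In (¬Q ∨ ¬U) only ¬Q is left, so Q = False.
Try N = True:
  (G ∨ ¬N) forces G = True.
  (¬G ∨ ¬K ∨ W) forces W = True.
  clause (¬G ∨ ¬W) is falsified — backtrack.
So N = False.
  then (N ∨ S ∨ ¬U) forces S = True.
Set G = False.
  then (G ∨ ¬K ∨ W) forces W = True.
All clauses satisfied.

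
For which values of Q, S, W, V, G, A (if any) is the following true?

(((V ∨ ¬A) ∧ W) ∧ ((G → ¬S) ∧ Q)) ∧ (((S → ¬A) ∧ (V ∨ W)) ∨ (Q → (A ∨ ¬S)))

Q=T, S=T, W=T, V=T, G=F, A=F

  ((V ∨ ¬A) ∧ W) ∧ ((G → ¬S) ∧ Q) = True
    (V ∨ ¬A) ∧ W = True
      V ∨ ¬A = True
        ¬A = True
    (G → ¬S) ∧ Q = True
      G → ¬S = True
        ¬S = False
  ((S → ¬A) ∧ (V ∨ W)) ∨ (Q → (A ∨ ¬S)) = True
    (S → ¬A) ∧ (V ∨ W) = True
      S → ¬A = True
        ¬A = True
      V ∨ W = True
    Q → (A ∨ ¬S) = False
      A ∨ ¬S = False
        ¬S = False
Both conjuncts True, so the formula holds.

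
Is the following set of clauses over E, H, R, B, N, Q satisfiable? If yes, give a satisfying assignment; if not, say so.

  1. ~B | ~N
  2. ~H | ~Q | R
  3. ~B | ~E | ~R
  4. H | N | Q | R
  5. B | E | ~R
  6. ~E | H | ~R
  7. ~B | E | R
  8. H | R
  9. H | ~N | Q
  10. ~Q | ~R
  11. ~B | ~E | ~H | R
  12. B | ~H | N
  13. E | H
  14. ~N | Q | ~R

E=F, H=T, R=F, B=F, N=T, Q=F

Set E = False.
  then (E | H) forces H = True.
Set R = False.
  then (~H | ~Q | R) forces Q = False.
  then (~B | E | R) forces B = False.
  then (B | ~H | N) forces N = True.
All clauses satisfied.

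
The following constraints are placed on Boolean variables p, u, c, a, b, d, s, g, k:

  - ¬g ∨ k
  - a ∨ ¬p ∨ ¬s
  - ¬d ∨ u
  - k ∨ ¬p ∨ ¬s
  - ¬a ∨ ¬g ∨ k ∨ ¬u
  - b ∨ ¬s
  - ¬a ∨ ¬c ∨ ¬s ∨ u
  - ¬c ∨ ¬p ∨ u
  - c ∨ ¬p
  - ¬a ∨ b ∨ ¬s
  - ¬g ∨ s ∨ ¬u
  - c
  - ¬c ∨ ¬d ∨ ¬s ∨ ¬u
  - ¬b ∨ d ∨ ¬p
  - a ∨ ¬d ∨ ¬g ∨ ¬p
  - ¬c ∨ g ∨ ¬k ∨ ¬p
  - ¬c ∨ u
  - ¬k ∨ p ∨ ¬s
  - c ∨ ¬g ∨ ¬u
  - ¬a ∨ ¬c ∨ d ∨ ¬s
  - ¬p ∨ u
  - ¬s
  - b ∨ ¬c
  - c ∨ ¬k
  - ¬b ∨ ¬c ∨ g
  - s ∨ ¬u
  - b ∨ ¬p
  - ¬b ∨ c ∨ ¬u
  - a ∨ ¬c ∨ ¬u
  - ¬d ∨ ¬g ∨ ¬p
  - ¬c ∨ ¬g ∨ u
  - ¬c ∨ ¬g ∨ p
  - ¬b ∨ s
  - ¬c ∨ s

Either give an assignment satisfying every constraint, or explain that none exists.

The formula is unsatisfiable.

Case s = True:
  Clause (¬s) is falsified — contradiction.
Case s = False:
  (c) forces c = True.
  Clause (¬c ∨ s) is falsified — contradiction.
Both cases fail, so the formula is unsatisfiable.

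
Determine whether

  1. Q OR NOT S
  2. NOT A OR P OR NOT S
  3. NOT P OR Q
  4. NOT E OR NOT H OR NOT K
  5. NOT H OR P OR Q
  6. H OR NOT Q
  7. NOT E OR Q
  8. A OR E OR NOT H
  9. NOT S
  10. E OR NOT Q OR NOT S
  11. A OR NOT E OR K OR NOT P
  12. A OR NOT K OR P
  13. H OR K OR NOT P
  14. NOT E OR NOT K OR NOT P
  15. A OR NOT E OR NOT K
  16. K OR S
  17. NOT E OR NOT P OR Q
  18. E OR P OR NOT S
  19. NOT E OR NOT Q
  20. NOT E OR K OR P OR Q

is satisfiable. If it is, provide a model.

Unit clause (NOT S) forces S = False.
In (K OR S) only K is left, so K = True.
Set P = True.
  then (NOT P OR Q) forces Q = True.
  then (H OR NOT Q) forces H = True.
  then (NOT E OR NOT K OR NOT P) forces E = False.
  then (A OR E OR NOT H) forces A = True.
All clauses satisfied.

S=F, P=T, K=T, Q=T, E=F, H=T, A=T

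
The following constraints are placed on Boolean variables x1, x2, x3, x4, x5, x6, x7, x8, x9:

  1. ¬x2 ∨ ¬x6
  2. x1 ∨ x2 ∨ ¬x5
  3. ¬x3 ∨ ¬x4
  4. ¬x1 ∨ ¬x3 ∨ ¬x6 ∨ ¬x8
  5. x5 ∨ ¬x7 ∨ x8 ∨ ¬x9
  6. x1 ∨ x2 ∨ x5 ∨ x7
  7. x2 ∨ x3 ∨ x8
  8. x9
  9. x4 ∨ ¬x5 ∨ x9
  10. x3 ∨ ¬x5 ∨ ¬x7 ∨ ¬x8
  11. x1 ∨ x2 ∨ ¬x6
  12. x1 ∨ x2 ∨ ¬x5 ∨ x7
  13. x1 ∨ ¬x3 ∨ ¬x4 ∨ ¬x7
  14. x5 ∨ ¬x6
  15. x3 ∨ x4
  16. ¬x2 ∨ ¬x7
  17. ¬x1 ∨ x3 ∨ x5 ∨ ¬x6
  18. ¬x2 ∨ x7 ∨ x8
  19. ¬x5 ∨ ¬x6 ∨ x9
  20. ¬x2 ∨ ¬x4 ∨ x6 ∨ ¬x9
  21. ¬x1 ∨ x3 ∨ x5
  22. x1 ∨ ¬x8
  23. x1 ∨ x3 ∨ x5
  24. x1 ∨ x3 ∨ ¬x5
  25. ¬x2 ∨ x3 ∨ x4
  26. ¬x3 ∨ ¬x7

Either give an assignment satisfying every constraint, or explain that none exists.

x1=T, x2=F, x3=T, x4=F, x5=F, x6=F, x7=F, x8=T, x9=T

Unit clause (x9) forces x9 = True.
Set x1 = True.
Set x2 = False.
Set x3 = True.
  then (¬x3 ∨ ¬x4) forces x4 = False.
  then (¬x3 ∨ ¬x7) forces x7 = False.
Set x5 = False.
  then (x5 ∨ ¬x6) forces x6 = False.
Set x8 = True.
All clauses satisfied.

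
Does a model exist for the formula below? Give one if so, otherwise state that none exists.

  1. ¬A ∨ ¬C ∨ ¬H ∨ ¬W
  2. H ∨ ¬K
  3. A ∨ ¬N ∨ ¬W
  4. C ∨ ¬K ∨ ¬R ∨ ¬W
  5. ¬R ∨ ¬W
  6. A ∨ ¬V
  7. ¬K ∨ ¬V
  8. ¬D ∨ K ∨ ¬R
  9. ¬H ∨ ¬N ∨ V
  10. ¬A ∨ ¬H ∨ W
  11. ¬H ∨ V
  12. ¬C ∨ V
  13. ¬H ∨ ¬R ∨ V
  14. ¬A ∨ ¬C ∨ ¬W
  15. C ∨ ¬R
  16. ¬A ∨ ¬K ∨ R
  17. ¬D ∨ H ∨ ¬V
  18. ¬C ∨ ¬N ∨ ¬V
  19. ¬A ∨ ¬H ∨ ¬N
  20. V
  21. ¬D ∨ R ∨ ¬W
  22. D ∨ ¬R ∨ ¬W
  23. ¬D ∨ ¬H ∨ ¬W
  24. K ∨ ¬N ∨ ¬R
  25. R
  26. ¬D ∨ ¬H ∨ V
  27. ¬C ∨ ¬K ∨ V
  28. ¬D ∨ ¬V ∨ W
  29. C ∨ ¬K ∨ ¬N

Unit clause (V) forces V = True.
Unit clause (R) forces R = True.
In (¬R ∨ ¬W) only ¬W is left, so W = False.
In (A ∨ ¬V) only A is left, so A = True.
In (¬K ∨ ¬V) only ¬K is left, so K = False.
In (¬D ∨ K ∨ ¬R) only ¬D is left, so D = False.
In (¬A ∨ ¬H ∨ W) only ¬H is left, so H = False.
In (C ∨ ¬R) only C is left, so C = True.
In (¬C ∨ ¬N ∨ ¬V) only ¬N is left, so N = False.
All clauses satisfied.

R = True; W = False; N = False; K = False; H = False; V = True; C = True; A = True; D = False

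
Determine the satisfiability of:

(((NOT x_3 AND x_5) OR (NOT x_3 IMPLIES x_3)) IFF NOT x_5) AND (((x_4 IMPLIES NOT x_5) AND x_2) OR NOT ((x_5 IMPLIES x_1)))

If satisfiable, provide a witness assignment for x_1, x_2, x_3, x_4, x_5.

x_1=T, x_2=T, x_3=T, x_4=T, x_5=F

  ((NOT x_3 AND x_5) OR (NOT x_3 IMPLIES x_3)) IFF NOT x_5 = True
    (NOT x_3 AND x_5) OR (NOT x_3 IMPLIES x_3) = True
      NOT x_3 AND x_5 = False
        NOT x_3 = False
      NOT x_3 IMPLIES x_3 = True
        NOT x_3 = False
    NOT x_5 = True
  ((x_4 IMPLIES NOT x_5) AND x_2) OR NOT ((x_5 IMPLIES x_1)) = True
    (x_4 IMPLIES NOT x_5) AND x_2 = True
      x_4 IMPLIES NOT x_5 = True
        NOT x_5 = True
    NOT ((x_5 IMPLIES x_1)) = False
      x_5 IMPLIES x_1 = True
Both conjuncts True, so the formula holds.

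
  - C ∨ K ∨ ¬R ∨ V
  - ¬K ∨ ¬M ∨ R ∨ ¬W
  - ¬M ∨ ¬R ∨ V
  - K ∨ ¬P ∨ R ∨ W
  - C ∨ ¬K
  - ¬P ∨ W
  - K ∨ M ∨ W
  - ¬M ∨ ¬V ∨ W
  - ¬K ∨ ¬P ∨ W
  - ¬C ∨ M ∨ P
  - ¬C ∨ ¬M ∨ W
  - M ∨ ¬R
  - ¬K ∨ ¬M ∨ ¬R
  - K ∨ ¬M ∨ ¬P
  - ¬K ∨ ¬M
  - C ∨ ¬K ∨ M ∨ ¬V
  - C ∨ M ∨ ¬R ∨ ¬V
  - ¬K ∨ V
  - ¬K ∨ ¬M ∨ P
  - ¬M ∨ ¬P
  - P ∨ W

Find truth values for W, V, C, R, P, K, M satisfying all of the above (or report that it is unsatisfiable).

W = True, V = True, C = True, R = False, P = True, K = False, M = False

Try W = False:
  (¬P ∨ W) forces P = False.
  clause (P ∨ W) is falsified — backtrack.
So W = True.
Set V = True.
Set C = True.
Set R = False.
Set P = True.
  then (¬M ∨ ¬P) forces M = False.
Set K = False.
All clauses satisfied.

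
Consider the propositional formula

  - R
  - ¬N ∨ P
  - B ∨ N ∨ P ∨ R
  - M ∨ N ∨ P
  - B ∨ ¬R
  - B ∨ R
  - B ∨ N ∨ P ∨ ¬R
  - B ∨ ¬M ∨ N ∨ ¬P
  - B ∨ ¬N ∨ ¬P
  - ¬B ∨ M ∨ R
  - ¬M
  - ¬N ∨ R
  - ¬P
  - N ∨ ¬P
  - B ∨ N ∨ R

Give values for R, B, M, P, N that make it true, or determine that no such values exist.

Case P = True:
  Clause (¬P) is falsified — contradiction.
Case P = False:
  (R) forces R = True.
  (¬N ∨ P) forces N = False.
  (M ∨ N ∨ P) forces M = True.
  Clause (¬M) is falsified — contradiction.
Both cases fail, so the formula is unsatisfiable.

No satisfying assignment exists.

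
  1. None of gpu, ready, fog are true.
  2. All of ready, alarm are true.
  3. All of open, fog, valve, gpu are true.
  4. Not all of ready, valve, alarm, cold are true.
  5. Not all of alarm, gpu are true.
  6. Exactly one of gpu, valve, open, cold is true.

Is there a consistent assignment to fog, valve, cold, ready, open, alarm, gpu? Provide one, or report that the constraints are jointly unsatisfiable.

Case fog = True:
  Constraint (1) is violated (fog=T) — contradiction.
Case fog = False:
  Constraint (3) is violated (fog=F) — contradiction.
Both cases fail — unsatisfiable.

No satisfying assignment exists.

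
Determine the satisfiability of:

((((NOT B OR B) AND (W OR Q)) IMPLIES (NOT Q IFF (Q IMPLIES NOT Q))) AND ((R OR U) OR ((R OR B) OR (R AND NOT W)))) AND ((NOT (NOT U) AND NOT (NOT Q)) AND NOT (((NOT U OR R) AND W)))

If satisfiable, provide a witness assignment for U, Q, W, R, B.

U = True, Q = True, W = False, R = False, B = False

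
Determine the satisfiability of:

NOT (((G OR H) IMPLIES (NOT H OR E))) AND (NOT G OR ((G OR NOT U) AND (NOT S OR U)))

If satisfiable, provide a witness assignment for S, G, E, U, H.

S = False, G = True, E = False, U = False, H = True

  NOT (((G OR H) IMPLIES (NOT H OR E))) = True
    (G OR H) IMPLIES (NOT H OR E) = False
      G OR H = True
      NOT H OR E = False
        NOT H = False
  NOT G OR ((G OR NOT U) AND (NOT S OR U)) = True
    NOT G = False
    (G OR NOT U) AND (NOT S OR U) = True
      G OR NOT U = True
        NOT U = True
      NOT S OR U = True
        NOT S = True
Both conjuncts True, so the formula holds.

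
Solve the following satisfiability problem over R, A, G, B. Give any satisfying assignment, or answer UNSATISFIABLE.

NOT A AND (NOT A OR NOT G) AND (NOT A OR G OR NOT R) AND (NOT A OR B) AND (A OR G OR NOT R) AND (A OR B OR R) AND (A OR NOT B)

Unit clause (NOT A) forces A = False.
In (A OR NOT B) only NOT B is left, so B = False.
In (A OR B OR R) only R is left, so R = True.
In (A OR G OR NOT R) only G is left, so G = True.
Check each clause:
  (NOT A): NOT A holds.
  (NOT A OR NOT G): NOT A holds.
  (NOT A OR G OR NOT R): NOT A holds.
  (NOT A OR B): NOT A holds.
  (A OR G OR NOT R): G holds.
  (A OR B OR R): R holds.
  (A OR NOT B): NOT B holds.
All clauses satisfied.

R: True; A: False; G: True; B: False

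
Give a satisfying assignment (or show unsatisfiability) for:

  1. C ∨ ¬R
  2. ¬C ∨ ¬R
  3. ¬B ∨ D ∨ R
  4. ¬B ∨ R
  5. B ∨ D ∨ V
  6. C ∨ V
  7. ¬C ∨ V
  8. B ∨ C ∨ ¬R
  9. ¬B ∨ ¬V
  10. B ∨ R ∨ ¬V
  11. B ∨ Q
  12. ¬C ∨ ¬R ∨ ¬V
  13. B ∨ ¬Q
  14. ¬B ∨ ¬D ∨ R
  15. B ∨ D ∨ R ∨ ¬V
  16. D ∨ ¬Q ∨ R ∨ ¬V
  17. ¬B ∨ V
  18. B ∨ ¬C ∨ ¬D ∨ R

Case B = True:
  (¬B ∨ R) forces R = True.
  (C ∨ ¬R) forces C = True.
  Clause (¬C ∨ ¬R) is falsified — contradiction.
Case B = False:
  (B ∨ Q) forces Q = True.
  Clause (B ∨ ¬Q) is falsified — contradiction.
Both cases fail, so the formula is unsatisfiable.

UNSATISFIABLE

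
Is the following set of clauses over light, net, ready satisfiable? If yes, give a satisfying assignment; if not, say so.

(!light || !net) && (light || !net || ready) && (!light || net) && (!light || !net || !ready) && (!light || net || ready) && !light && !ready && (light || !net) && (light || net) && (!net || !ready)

Unsatisfiable — no assignment works.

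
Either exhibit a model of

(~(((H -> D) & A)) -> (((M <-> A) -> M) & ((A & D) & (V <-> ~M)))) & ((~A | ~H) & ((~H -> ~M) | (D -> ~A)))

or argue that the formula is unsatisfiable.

M = False, V = True, D = True, A = True, H = False

  ~(((H -> D) & A)) -> (((M <-> A) -> M) & ((A & D) & (V <-> ~M))) = True
    ~(((H -> D) & A)) = False
      (H -> D) & A = True
        H -> D = True
    ((M <-> A) -> M) & ((A & D) & (V <-> ~M)) = True
      (M <-> A) -> M = True
        M <-> A = False
      (A & D) & (V <-> ~M) = True
        A & D = True
        V <-> ~M = True
          ~M = True
  (~A | ~H) & ((~H -> ~M) | (D -> ~A)) = True
    ~A | ~H = True
      ~A = False
      ~H = True
    (~H -> ~M) | (D -> ~A) = True
      ~H -> ~M = True
        ~H = True
        ~M = True
      D -> ~A = False
        ~A = False
Both conjuncts True, so the formula holds.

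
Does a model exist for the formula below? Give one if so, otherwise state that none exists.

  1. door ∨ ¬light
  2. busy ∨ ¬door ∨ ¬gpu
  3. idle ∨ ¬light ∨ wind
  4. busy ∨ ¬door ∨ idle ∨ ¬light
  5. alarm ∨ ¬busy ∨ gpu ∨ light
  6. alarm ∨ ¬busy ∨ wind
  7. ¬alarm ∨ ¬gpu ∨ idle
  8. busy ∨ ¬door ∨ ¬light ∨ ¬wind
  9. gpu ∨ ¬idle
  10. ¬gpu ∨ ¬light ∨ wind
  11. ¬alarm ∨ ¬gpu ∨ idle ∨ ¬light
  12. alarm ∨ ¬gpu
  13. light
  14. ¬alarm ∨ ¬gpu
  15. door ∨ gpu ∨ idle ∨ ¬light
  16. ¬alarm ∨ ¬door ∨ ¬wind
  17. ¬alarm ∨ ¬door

gpu = False, light = True, wind = True, busy = True, door = True, alarm = False, idle = False

Unit clause (light) forces light = True.
In (door ∨ ¬light) only door is left, so door = True.
In (¬alarm ∨ ¬door) only ¬alarm is left, so alarm = False.
In (alarm ∨ ¬gpu) only ¬gpu is left, so gpu = False.
In (gpu ∨ ¬idle) only ¬idle is left, so idle = False.
In (idle ∨ ¬light ∨ wind) only wind is left, so wind = True.
In (busy ∨ ¬door ∨ idle ∨ ¬light) only busy is left, so busy = True.
All clauses satisfied.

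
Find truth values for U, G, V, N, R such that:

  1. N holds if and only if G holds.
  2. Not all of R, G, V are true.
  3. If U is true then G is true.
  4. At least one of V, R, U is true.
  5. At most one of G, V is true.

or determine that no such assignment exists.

U = False; G = False; V = True; N = False; R = True

  (1) N=F, G=F — same ✓
  (2) {R, G, V}: 2/3 true — not all ✓
  (3) U=F ⇒ G: vacuous ✓
  (4) {V, R, U}: 2 true — at least one ✓
  (5) {G, V}: 1 true — at most one ✓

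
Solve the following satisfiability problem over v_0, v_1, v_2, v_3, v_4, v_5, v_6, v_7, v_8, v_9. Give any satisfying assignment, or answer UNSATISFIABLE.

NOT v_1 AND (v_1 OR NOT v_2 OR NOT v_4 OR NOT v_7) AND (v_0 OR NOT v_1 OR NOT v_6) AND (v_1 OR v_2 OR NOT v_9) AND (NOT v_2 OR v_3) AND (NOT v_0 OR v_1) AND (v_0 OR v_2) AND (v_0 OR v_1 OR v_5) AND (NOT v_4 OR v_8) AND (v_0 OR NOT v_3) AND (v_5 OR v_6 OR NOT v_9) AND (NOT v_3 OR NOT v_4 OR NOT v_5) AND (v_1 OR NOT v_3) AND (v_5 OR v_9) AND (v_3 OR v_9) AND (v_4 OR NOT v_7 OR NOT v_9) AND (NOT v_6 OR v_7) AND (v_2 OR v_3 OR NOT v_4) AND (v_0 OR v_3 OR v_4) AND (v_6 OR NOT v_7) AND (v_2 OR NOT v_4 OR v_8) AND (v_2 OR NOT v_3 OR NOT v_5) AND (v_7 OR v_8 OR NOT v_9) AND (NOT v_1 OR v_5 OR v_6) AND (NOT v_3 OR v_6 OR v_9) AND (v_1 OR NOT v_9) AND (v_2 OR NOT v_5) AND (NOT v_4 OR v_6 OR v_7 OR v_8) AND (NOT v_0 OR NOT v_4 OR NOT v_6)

Case v_1 = True:
  Clause (NOT v_1) is falsified — contradiction.
Case v_1 = False:
  (NOT v_0 OR v_1) forces v_0 = False.
  (v_0 OR v_2) forces v_2 = True.
  (NOT v_2 OR v_3) forces v_3 = True.
  Clause (v_0 OR NOT v_3) is falsified — contradiction.
Both cases fail, so the formula is unsatisfiable.

The formula is unsatisfiable.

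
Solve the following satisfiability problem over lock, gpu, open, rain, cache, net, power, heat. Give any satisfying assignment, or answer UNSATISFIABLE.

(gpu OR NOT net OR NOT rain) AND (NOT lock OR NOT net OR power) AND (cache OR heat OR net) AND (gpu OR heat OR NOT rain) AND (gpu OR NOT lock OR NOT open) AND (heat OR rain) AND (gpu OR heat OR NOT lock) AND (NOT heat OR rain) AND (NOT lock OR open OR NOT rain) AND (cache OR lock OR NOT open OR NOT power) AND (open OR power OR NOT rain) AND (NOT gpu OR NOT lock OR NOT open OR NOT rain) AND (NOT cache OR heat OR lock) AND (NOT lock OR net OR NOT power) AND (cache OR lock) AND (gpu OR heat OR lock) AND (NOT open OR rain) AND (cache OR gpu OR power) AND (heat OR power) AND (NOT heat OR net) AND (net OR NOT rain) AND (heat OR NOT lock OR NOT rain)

Set lock = False.
  then (cache OR lock) forces cache = True.
  then (NOT cache OR heat OR lock) forces heat = True.
  then (NOT heat OR net) forces net = True.
  then (NOT heat OR rain) forces rain = True.
  then (gpu OR NOT net OR NOT rain) forces gpu = True.
Set open = False.
  then (open OR power OR NOT rain) forces power = True.
All clauses satisfied.

lock: False, gpu: True, open: False, rain: True, cache: True, net: True, power: True, heat: True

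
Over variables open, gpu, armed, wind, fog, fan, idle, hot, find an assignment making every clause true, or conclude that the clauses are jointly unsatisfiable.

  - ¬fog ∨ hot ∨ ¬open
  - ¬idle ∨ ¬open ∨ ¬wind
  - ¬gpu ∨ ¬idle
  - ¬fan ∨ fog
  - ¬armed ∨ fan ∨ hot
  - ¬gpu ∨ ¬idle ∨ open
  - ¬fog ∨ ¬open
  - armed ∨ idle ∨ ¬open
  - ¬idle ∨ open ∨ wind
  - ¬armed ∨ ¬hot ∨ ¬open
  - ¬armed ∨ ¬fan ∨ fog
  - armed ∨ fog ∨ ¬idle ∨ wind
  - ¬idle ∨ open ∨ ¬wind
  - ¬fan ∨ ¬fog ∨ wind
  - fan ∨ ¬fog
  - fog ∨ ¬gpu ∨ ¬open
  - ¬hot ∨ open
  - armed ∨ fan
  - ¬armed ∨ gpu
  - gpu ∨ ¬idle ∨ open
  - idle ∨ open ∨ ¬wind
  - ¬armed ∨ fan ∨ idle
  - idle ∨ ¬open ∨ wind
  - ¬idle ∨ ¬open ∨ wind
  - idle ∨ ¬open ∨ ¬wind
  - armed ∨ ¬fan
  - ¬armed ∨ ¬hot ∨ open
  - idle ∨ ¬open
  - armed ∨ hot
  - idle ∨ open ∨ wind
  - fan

The formula is unsatisfiable.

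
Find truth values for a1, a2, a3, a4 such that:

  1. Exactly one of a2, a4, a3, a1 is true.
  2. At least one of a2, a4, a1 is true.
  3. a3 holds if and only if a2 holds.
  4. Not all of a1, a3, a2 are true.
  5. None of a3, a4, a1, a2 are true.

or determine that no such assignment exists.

Unsatisfiable — no assignment works.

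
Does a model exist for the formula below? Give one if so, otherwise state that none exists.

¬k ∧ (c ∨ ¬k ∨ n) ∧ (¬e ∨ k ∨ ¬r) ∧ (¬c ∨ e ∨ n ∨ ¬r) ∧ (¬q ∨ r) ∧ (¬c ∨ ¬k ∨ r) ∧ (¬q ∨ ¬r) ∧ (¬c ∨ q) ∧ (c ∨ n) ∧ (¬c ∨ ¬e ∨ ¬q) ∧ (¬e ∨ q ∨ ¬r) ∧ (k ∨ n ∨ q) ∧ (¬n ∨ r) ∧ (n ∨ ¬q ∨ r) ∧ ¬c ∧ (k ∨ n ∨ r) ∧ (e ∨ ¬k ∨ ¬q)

Unit clause (¬k) forces k = False.
Unit clause (¬c) forces c = False.
In (c ∨ n) only n is left, so n = True.
In (¬n ∨ r) only r is left, so r = True.
In (¬e ∨ k ∨ ¬r) only ¬e is left, so e = False.
In (¬q ∨ ¬r) only ¬q is left, so q = False.
All clauses satisfied.

r = True, c = False, e = False, n = True, k = False, q = False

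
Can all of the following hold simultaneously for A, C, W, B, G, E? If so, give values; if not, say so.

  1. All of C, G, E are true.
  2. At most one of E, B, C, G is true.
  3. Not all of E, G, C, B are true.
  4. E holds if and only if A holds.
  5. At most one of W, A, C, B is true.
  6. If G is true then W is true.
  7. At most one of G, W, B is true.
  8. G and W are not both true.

UNSATISFIABLE

Case C = True:
  (1) forces G = True.
  Constraint (2) is violated (C=T, G=T) — contradiction.
Case C = False:
  Constraint (1) is violated (C=F) — contradiction.
Both cases fail — unsatisfiable.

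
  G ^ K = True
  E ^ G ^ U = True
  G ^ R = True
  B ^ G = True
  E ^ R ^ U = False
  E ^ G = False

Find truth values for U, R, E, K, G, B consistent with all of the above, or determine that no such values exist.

U=T; R=F; E=T; K=F; G=T; B=F

G ^ K = T ^ F = True ✓
E ^ G ^ U = T ^ T ^ T = True ✓
G ^ R = T ^ F = True ✓
B ^ G = F ^ T = True ✓
E ^ R ^ U = T ^ F ^ T = False ✓
E ^ G = T ^ T = False ✓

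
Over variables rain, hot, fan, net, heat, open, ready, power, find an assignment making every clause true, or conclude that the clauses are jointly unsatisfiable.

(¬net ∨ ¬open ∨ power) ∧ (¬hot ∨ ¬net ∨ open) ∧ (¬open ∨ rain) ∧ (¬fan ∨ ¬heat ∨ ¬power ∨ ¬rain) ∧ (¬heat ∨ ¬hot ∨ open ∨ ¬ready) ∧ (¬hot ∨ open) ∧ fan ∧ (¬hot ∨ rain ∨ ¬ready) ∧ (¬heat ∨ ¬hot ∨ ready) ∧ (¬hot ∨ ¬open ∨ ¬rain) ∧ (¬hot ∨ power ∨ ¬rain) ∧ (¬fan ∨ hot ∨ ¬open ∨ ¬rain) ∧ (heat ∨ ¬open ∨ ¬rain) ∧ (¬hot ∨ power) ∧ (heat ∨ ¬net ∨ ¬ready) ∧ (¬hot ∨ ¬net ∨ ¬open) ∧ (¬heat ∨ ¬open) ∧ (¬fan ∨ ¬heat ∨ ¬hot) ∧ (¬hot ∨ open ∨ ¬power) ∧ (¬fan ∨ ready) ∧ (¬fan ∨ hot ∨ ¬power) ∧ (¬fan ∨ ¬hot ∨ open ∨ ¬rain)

rain=T, hot=F, fan=T, net=T, heat=T, open=F, ready=T, power=F

Unit clause (fan) forces fan = True.
In (¬fan ∨ ready) only ready is left, so ready = True.
Set rain = True.
Try hot = True:
  (¬hot ∨ open) forces open = True.
  clause (¬hot ∨ ¬open ∨ ¬rain) is falsified — backtrack.
So hot = False.
  then (¬fan ∨ hot ∨ ¬open ∨ ¬rain) forces open = False.
  then (¬fan ∨ hot ∨ ¬power) forces power = False.
Set net = True.
  then (heat ∨ ¬net ∨ ¬ready) forces heat = True.
All clauses satisfied.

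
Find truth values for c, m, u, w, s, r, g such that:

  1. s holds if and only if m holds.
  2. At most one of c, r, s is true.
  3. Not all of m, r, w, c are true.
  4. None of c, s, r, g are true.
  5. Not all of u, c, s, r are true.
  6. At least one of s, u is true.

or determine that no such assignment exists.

c = False, m = False, u = True, w = False, s = False, r = False, g = False

  (1) s=F, m=F — same ✓
  (2) {c, r, s}: 0 true — at most one ✓
  (3) {m, r, w, c}: 0/4 true — not all ✓
  (4) {c, s, r, g}: 0 true — none ✓
  (5) {u, c, s, r}: 1/4 true — not all ✓
  (6) {s, u}: 1 true — at least one ✓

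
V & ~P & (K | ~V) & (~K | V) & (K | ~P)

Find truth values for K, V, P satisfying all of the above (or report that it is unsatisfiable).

Unit clause (V) forces V = True.
Unit clause (~P) forces P = False.
In (K | ~V) only K is left, so K = True.
Check each clause:
  (V): V holds.
  (~P): ~P holds.
  (K | ~V): K holds.
  (~K | V): V holds.
  (K | ~P): K holds.
All clauses satisfied.

K: True, V: True, P: False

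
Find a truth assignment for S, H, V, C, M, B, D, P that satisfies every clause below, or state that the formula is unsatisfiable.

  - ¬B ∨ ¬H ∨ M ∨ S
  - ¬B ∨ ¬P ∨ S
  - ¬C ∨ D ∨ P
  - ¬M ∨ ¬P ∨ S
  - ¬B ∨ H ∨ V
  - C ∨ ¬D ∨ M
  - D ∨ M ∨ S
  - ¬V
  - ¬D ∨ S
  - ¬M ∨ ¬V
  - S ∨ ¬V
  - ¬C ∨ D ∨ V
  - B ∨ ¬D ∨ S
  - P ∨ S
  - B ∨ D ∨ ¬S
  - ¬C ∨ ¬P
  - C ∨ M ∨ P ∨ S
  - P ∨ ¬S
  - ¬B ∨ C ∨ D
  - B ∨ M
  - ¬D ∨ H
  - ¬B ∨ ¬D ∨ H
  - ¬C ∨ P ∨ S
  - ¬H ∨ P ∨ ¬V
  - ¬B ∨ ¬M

Unit clause (¬V) forces V = False.
Try S = False:
  (¬D ∨ S) forces D = False.
  (D ∨ M ∨ S) forces M = True.
  (¬M ∨ ¬P ∨ S) forces P = False.
  clause (P ∨ S) is falsified — backtrack.
So S = True.
  then (P ∨ ¬S) forces P = True.
  then (¬C ∨ ¬P) forces C = False.
Set H = True.
Set M = True.
  then (¬B ∨ ¬M) forces B = False.
  then (B ∨ D ∨ ¬S) forces D = True.
All clauses satisfied.

S=T, H=T, V=F, C=F, M=T, B=F, D=T, P=T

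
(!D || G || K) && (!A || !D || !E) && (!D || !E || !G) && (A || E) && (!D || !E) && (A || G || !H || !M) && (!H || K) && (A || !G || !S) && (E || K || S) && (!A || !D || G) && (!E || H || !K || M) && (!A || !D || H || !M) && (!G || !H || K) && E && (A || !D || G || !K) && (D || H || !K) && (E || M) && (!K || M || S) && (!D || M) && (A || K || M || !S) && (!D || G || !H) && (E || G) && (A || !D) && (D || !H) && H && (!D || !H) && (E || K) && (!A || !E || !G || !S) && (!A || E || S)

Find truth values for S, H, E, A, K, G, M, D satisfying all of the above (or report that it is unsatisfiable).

UNSATISFIABLE

Case E = True:
  (!D || !E) forces D = False.
  (D || !H) forces H = False.
  Clause (H) is falsified — contradiction.
Case E = False:
  Clause (E) is falsified — contradiction.
Both cases fail, so the formula is unsatisfiable.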